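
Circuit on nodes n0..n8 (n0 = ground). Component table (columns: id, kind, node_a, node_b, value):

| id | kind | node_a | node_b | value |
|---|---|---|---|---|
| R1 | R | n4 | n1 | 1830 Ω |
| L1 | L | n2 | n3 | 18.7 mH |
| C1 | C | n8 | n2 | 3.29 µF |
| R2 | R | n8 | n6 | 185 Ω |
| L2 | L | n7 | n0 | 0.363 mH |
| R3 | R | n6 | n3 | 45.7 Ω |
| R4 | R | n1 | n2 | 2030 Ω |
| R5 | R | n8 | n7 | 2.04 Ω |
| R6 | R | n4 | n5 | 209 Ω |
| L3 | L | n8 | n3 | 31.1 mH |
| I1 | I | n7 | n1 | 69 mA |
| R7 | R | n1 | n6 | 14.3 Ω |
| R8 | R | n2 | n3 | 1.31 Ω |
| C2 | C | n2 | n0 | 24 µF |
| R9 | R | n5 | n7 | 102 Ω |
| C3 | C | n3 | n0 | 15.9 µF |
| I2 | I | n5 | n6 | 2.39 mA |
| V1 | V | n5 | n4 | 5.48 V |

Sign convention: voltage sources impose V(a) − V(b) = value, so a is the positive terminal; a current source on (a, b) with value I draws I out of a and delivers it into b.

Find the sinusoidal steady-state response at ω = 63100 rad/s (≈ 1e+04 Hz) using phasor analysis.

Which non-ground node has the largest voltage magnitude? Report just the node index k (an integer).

MNA unknowns: 8 node voltages V₁..V_8 plus 1 source current (V1)
R1: Y=0.0005464+0.000j on G[4,1]
L1: Y=0.000-0.0008475j on G[2,3]
C1: Y=0.000+0.2076j on G[8,2]
R2: Y=0.005405+0.000j on G[8,6]
L2: Y=0.000-0.04366j on G[7,0]
R3: Y=0.02188+0.000j on G[6,3]
R4: Y=0.0004926+0.000j on G[1,2]
R5: Y=0.4902+0.000j on G[8,7]
R6: Y=0.004785+0.000j on G[4,5]
L3: Y=0.000-0.0005096j on G[8,3]
I1: z[7]−=0.069, z[1]+=0.069
R7: Y=0.06993+0.000j on G[1,6]
R8: Y=0.7634+0.000j on G[2,3]
C2: Y=0.000+1.514j on G[2,0]
R9: Y=0.009804+0.000j on G[5,7]
C3: Y=0.000+1.003j on G[3,0]
I2: z[5]−=0.00239, z[6]+=0.00239
V1: row V5−V4=5.48, i_V1 at 5,4
solve → V1=3.280+0.06278j, V2=-0.02431+0.01819j, V3=0.02584-0.01350j, V4=-5.485+0.3069j, V5=-0.004683+0.3069j, V6=2.385+0.06119j, V7=-0.2494+0.3205j, V8=-0.08501+0.3430j
aux → i_V1=-0.03101+0.0001334j

4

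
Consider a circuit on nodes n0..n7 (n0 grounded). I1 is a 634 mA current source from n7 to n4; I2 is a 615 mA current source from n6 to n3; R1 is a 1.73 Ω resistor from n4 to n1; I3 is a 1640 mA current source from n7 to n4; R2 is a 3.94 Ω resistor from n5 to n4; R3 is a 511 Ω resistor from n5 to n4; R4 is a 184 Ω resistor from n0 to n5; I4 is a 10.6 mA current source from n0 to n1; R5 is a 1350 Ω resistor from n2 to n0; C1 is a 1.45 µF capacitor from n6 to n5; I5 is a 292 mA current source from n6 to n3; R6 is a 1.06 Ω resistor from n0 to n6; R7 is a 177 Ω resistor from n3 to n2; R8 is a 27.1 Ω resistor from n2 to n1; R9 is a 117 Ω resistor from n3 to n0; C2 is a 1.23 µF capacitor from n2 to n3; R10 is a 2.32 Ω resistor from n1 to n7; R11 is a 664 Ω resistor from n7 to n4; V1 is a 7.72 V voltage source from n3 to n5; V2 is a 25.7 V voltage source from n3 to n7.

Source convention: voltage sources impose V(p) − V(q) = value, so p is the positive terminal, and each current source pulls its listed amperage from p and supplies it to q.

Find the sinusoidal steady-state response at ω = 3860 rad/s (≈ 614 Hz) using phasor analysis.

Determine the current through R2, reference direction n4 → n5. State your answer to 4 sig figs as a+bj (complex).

MNA unknowns: 7 node voltages V₁..V_7 plus 2 source currents (V1, V2)
I1: z[7]−=0.634, z[4]+=0.634
I2: z[6]−=0.615, z[3]+=0.615
R1: Y=0.5780+0.000j on G[4,1]
I3: z[7]−=1.64, z[4]+=1.64
R2: Y=0.2538+0.000j on G[5,4]
R3: Y=0.001957+0.000j on G[5,4]
R4: Y=0.005435+0.000j on G[0,5]
I4: z[0]−=0.0106, z[1]+=0.0106
R5: Y=0.0007407+0.000j on G[2,0]
C1: Y=0.000+0.005597j on G[6,5]
I5: z[6]−=0.292, z[3]+=0.292
R6: Y=0.9434+0.000j on G[0,6]
R7: Y=0.005650+0.000j on G[3,2]
R8: Y=0.03690+0.000j on G[2,1]
R9: Y=0.008547+0.000j on G[3,0]
C2: Y=0.000+0.004748j on G[2,3]
R10: Y=0.4310+0.000j on G[1,7]
R11: Y=0.001506+0.000j on G[7,4]
V1: row V3−V5=7.72, i_V1 at 3,5
V2: row V3−V7=25.7, i_V2 at 3,7
solve → V1=40.61-19.56j, V2=42.48-17.50j, V3=58.38-19.69j, V4=46.40-19.60j, V5=50.66-19.69j, V6=-0.8428+0.3055j, V7=32.68-19.69j
aux → i_V1=1.476+0.1591j, i_V2=-1.169-0.05398j

-1.081+0.02194j A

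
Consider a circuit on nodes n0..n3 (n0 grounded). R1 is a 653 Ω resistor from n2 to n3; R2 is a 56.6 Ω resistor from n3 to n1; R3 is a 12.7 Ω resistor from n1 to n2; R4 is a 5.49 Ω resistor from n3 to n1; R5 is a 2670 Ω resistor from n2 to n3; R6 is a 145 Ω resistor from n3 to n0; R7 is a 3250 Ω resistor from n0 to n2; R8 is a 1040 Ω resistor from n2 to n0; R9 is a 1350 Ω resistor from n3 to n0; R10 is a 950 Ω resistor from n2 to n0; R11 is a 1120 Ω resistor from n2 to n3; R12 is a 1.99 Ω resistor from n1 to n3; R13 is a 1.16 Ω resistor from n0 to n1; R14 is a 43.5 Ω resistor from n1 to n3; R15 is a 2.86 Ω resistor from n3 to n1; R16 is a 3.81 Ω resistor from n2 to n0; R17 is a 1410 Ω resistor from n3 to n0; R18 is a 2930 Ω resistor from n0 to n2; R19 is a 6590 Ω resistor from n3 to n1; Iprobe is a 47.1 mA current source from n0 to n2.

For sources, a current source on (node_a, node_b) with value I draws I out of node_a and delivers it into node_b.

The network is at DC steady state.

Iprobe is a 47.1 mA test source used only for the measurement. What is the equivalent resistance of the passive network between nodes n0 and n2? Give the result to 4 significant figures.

Element admittances at DC:
  Y(R1) = 0.001531 S between n2,n3
  Y(R2) = 0.01767 S between n3,n1
  Y(R3) = 0.07874 S between n1,n2
  Y(R4) = 0.1821 S between n3,n1
  Y(R5) = 0.0003745 S between n2,n3
  Y(R6) = 0.006897 S between n3,n0
  Y(R7) = 0.0003077 S between n0,n2
  Y(R8) = 0.0009615 S between n2,n0
  Y(R9) = 0.0007407 S between n3,n0
  Y(R10) = 0.001053 S between n2,n0
  Y(R11) = 0.0008929 S between n2,n3
  Y(R12) = 0.5025 S between n1,n3
  Y(R13) = 0.8621 S between n0,n1
  Y(R14) = 0.02299 S between n1,n3
  Y(R15) = 0.3497 S between n3,n1
  Y(R16) = 0.2625 S between n2,n0
  Y(R17) = 0.0007092 S between n3,n0
  Y(R18) = 0.0003413 S between n0,n2
  Y(R19) = 0.0001517 S between n3,n1
  Iprobe: injects 0.0471 A into n2 (from n0)
Assemble and solve the 3×3 MNA system:
  V(n1)=0.01187  V(n2)=0.1387  V(n3)=0.01211

R_eq = 2.944 Ω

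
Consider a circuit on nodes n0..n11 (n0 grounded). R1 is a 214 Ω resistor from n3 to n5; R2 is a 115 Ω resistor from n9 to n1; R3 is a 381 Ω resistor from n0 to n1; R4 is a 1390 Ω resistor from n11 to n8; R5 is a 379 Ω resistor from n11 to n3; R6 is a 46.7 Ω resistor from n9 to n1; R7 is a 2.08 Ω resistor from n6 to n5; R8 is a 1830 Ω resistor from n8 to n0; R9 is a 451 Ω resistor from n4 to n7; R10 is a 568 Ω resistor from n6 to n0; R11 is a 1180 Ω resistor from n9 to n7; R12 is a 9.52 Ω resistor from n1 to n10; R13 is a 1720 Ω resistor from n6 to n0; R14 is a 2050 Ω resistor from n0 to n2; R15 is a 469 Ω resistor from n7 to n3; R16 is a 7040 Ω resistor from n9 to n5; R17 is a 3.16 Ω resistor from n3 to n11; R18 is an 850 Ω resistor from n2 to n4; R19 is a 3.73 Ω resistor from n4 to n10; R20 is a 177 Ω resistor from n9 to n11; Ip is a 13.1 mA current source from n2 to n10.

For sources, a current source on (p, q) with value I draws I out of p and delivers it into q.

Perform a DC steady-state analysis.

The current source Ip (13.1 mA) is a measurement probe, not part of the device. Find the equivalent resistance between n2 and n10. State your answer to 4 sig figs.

MNA unknowns: 11 node voltages V₁..V_11
R1: Y=0.004673 on G[3,5]
R2: Y=0.008696 on G[9,1]
R3: Y=0.002625 on G[0,1]
R4: Y=0.0007194 on G[11,8]
R5: Y=0.002639 on G[11,3]
R6: Y=0.02141 on G[9,1]
R7: Y=0.4808 on G[6,5]
R8: Y=0.0005464 on G[8,0]
R9: Y=0.002217 on G[4,7]
R10: Y=0.001761 on G[6,0]
R11: Y=0.0008475 on G[9,7]
R12: Y=0.1050 on G[1,10]
R13: Y=0.0005814 on G[6,0]
R14: Y=0.0004878 on G[0,2]
R15: Y=0.002132 on G[7,3]
R16: Y=0.0001420 on G[9,5]
R17: Y=0.3165 on G[3,11]
R18: Y=0.001176 on G[2,4]
R19: Y=0.2681 on G[4,10]
R20: Y=0.005650 on G[9,11]
Ip: z[2]−=0.0131, z[10]+=0.0131
solve → V1=0.8704, V2=-7.259, V3=0.6633, V4=0.8659, V5=0.4504, V6=0.4482, V7=0.7778, V8=0.3783, V9=0.8352, V10=0.9023, V11=0.6657

R_eq = 623.0 Ω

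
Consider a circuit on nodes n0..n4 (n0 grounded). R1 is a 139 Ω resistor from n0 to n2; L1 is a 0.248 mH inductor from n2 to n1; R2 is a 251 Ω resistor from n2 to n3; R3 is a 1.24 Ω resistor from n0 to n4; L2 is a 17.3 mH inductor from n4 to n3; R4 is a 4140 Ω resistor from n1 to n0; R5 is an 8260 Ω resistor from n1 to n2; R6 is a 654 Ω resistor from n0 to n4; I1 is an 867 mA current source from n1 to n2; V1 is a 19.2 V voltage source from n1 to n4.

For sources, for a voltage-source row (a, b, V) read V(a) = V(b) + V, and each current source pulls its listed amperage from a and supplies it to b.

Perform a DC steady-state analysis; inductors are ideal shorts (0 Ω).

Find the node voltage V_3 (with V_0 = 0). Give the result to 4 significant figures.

MNA unknowns: 4 node voltages V₁..V_4 plus 3 source currents (L1, L2, V1)
R1: Y=0.007194 on G[0,2]
L1: row V2−V1=0, i_L1 at 2,1
R2: Y=0.003984 on G[2,3]
R3: Y=0.8065 on G[0,4]
L2: row V4−V3=0, i_L2 at 4,3
R4: Y=0.0002415 on G[1,0]
R5: Y=0.0001211 on G[1,2]
R6: Y=0.001529 on G[0,4]
I1: z[1]−=0.867, z[2]+=0.867
V1: row V1−V4=19.2, i_V1 at 1,4
solve → V1=19.02, V2=19.02, V3=-0.1751, V4=-0.1751
aux → i_L1=0.6536, i_L2=-0.07649, i_V1=-0.2180

-0.1751 V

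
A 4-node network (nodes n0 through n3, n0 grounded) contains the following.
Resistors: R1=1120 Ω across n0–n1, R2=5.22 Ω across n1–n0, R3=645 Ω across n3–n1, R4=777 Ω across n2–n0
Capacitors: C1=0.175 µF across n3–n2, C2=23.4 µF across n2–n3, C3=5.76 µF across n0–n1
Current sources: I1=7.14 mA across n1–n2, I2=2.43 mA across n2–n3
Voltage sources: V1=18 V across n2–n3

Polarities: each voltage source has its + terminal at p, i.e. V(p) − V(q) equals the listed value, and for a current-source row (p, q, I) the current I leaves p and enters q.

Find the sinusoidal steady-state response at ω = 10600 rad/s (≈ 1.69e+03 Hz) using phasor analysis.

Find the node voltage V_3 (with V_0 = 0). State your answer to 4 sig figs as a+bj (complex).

-5.689+0.01292j V

Element admittances at ω=10600 rad/s:
  Y(R1) = 0.0008929+0.000j S between n0,n1
  Y(R2) = 0.1916+0.000j S between n1,n0
  Y(R3) = 0.001550+0.000j S between n3,n1
  Y(C1) = 0.000+0.001855j S between n3,n2
  Y(C2) = 0.000+0.2480j S between n2,n3
  I1: injects 0.00714 A into n2 (from n1)
  Y(C3) = 0.000+0.06106j S between n0,n1
  I2: injects 0.00243 A into n3 (from n2)
  Y(R4) = 0.001287+0.000j S between n2,n0
  V1: constraint V(n2)−V(n3) = 18
Assemble and solve the 4×4 MNA system:
  V(n1)=-0.07482+0.02365j  V(n2)=12.31+0.01292j  V(n3)=-5.689+0.01292j
  i(V1)=-0.01113-4.498j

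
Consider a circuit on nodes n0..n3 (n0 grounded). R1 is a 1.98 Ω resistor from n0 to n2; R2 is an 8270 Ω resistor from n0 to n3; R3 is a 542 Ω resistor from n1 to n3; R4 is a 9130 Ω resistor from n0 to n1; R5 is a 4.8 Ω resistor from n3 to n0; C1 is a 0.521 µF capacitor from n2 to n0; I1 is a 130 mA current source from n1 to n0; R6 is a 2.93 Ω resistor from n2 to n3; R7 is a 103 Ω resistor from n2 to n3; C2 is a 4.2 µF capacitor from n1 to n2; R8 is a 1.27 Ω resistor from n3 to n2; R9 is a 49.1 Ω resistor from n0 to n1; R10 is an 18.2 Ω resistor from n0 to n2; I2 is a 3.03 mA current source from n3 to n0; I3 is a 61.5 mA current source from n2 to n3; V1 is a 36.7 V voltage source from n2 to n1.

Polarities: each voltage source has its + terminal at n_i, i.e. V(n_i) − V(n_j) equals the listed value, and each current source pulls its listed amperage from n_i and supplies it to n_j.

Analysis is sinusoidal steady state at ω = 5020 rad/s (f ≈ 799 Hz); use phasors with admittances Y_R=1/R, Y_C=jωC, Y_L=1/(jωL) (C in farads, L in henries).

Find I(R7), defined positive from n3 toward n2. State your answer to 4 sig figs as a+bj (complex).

MNA unknowns: 3 node voltages V₁..V_3 plus 1 source current (V1)
R1: Y=0.5051+0.000j on G[0,2]
R2: Y=0.0001209+0.000j on G[0,3]
R3: Y=0.001845+0.000j on G[1,3]
R4: Y=0.0001095+0.000j on G[0,1]
R5: Y=0.2083+0.000j on G[3,0]
C1: Y=0.000+0.002615j on G[2,0]
I1: z[1]−=0.13, z[0]+=0.13
R6: Y=0.3413+0.000j on G[2,3]
R7: Y=0.009709+0.000j on G[2,3]
C2: Y=0.000+0.02108j on G[1,2]
R8: Y=0.7874+0.000j on G[3,2]
R9: Y=0.02037+0.000j on G[0,1]
R10: Y=0.05495+0.000j on G[0,2]
I2: z[3]−=0.00303, z[0]+=0.00303
I3: z[2]−=0.0615, z[3]+=0.0615
V1: row V2−V1=36.7, i_V1 at 2,1
solve → V1=-35.88-0.002831j, V2=0.8192-0.002831j, V3=0.6857-0.002394j
aux → i_V1=-0.6722-0.7738j

-0.001296+4.249e-06j A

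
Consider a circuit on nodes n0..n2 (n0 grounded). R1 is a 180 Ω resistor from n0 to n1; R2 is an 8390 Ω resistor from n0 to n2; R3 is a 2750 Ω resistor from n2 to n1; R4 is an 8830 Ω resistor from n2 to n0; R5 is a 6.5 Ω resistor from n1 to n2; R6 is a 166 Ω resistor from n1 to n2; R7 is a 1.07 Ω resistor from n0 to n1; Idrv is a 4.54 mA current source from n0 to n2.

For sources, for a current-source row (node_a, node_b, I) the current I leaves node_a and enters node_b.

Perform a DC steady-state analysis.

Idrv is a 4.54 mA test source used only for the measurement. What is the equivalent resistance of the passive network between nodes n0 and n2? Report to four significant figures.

R_eq = 7.292 Ω

Element admittances at DC:
  Y(R1) = 0.005556 S between n0,n1
  Y(R2) = 0.0001192 S between n0,n2
  Y(R3) = 0.0003636 S between n2,n1
  Y(R4) = 0.0001133 S between n2,n0
  Y(R5) = 0.1538 S between n1,n2
  Y(R6) = 0.006024 S between n1,n2
  Y(R7) = 0.9346 S between n0,n1
  Idrv: injects 0.00454 A into n2 (from n0)
Assemble and solve the 2×2 MNA system:
  V(n1)=0.004821  V(n2)=0.03311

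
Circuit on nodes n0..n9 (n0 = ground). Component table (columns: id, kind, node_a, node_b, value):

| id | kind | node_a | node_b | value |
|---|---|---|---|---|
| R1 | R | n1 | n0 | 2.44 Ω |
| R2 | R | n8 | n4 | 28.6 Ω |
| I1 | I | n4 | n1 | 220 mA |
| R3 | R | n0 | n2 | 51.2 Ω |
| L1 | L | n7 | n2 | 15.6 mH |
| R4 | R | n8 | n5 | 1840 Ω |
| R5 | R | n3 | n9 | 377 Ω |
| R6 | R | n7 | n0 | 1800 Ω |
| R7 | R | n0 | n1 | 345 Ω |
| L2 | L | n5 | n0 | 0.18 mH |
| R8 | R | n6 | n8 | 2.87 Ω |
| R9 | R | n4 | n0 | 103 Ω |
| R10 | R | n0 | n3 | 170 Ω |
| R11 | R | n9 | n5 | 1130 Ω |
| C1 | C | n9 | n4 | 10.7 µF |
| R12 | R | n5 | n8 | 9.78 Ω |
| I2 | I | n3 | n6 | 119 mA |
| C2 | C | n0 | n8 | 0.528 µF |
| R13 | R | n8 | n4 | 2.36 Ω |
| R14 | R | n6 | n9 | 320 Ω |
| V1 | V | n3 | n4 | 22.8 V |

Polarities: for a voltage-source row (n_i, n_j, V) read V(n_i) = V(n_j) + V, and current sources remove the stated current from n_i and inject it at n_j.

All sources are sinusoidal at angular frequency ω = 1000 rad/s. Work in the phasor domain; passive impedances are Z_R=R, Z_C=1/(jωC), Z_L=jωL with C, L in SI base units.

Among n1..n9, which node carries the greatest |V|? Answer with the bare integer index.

3

Element admittances at ω=1000 rad/s:
  Y(R1) = 0.4098+0.000j S between n1,n0
  Y(R2) = 0.03497+0.000j S between n8,n4
  I1: injects 0.22 A into n1 (from n4)
  Y(R3) = 0.01953+0.000j S between n0,n2
  Y(L1) = 0.000-0.06410j S between n7,n2
  Y(R4) = 0.0005435+0.000j S between n8,n5
  Y(R5) = 0.002653+0.000j S between n3,n9
  Y(R6) = 0.0005556+0.000j S between n7,n0
  Y(R7) = 0.002899+0.000j S between n0,n1
  Y(L2) = 0.000-5.556j S between n5,n0
  Y(R8) = 0.3484+0.000j S between n6,n8
  Y(R9) = 0.009709+0.000j S between n4,n0
  Y(R10) = 0.005882+0.000j S between n0,n3
  Y(R11) = 0.0008850+0.000j S between n9,n5
  Y(C1) = 0.000+0.01070j S between n9,n4
  Y(R12) = 0.1022+0.000j S between n5,n8
  I2: injects 0.119 A into n6 (from n3)
  Y(C2) = 0.000+0.0005280j S between n0,n8
  Y(R13) = 0.4237+0.000j S between n8,n4
  Y(R14) = 0.003125+0.000j S between n6,n9
  V1: constraint V(n3)−V(n4) = 22.8
Assemble and solve the 10×10 MNA system:
  V(n1)=0.5330+0.000j  V(n2)=0.000+0.000j  V(n3)=19.02+0.03336j  V(n4)=-3.776+0.03336j  V(n5)=-0.0001786-0.05314j  V(n6)=-2.509-0.04518j  V(n7)=0.000+0.000j  V(n8)=-2.864-0.004823j  V(n9)=-0.9555-4.545j
  i(V1)=-0.2839-0.01234j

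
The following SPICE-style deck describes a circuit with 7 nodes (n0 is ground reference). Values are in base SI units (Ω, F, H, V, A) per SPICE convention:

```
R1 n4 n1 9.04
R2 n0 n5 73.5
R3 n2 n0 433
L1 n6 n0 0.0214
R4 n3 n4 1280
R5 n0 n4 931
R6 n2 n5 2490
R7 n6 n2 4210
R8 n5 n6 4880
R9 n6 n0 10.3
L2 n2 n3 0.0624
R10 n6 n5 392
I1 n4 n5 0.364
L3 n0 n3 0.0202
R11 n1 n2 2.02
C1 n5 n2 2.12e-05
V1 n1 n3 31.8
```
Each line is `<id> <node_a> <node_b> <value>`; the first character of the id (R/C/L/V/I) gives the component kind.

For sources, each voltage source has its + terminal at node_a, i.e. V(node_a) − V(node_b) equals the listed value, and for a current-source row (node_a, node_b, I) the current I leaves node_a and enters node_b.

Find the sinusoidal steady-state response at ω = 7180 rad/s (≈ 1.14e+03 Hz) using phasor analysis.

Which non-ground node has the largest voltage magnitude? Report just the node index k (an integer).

MNA unknowns: 6 node voltages V₁..V_6 plus 1 source current (V1)
R1: Y=0.1106+0.000j on G[4,1]
R2: Y=0.01361+0.000j on G[0,5]
R3: Y=0.002309+0.000j on G[2,0]
L1: Y=0.000-0.006508j on G[6,0]
R4: Y=0.0007813+0.000j on G[3,4]
R5: Y=0.001074+0.000j on G[0,4]
R6: Y=0.0004016+0.000j on G[2,5]
R7: Y=0.0002375+0.000j on G[6,2]
R8: Y=0.0002049+0.000j on G[5,6]
R9: Y=0.09709+0.000j on G[6,0]
L2: Y=0.000-0.002232j on G[2,3]
R10: Y=0.002551+0.000j on G[6,5]
I1: z[4]−=0.364, z[5]+=0.364
L3: Y=0.000-0.006895j on G[0,3]
R11: Y=0.4950+0.000j on G[1,2]
C1: Y=0.000+0.1522j on G[5,2]
V1: row V1−V3=31.8, i_V1 at 1,3
solve → V1=1.887-9.249j, V2=2.487-8.706j, V3=-29.91-9.249j, V4=-1.589-9.160j, V5=3.638-10.71j, V6=0.1261-0.3073j
aux → i_V1=-0.08711+0.2785j

3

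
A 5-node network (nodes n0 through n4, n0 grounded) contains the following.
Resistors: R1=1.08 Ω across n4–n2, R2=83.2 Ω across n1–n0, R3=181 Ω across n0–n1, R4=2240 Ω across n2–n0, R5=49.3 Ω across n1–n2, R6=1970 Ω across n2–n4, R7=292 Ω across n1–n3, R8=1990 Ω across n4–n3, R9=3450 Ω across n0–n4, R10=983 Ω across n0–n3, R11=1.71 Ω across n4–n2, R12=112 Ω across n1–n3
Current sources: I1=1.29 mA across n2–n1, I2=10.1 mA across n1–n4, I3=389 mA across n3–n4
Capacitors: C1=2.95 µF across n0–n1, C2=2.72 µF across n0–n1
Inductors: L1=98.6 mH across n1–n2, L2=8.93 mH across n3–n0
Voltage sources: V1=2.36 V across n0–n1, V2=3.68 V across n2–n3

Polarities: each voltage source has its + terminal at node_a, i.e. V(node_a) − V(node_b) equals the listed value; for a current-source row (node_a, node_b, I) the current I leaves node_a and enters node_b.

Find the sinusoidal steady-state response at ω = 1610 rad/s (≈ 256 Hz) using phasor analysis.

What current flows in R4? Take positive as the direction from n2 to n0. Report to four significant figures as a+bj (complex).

MNA unknowns: 4 node voltages V₁..V_4 plus 2 source currents (V1, V2)
R1: Y=0.9259+0.000j on G[4,2]
I1: z[2]−=0.00129, z[1]+=0.00129
C1: Y=0.000+0.004750j on G[0,1]
L1: Y=0.000-0.006299j on G[1,2]
R2: Y=0.01202+0.000j on G[1,0]
R3: Y=0.005525+0.000j on G[0,1]
R4: Y=0.0004464+0.000j on G[2,0]
R5: Y=0.02028+0.000j on G[1,2]
I2: z[1]−=0.0101, z[4]+=0.0101
C2: Y=0.000+0.004379j on G[0,1]
R6: Y=0.0005076+0.000j on G[2,4]
R7: Y=0.003425+0.000j on G[1,3]
I3: z[3]−=0.389, z[4]+=0.389
R8: Y=0.0005025+0.000j on G[4,3]
R9: Y=0.0002899+0.000j on G[0,4]
R10: Y=0.001017+0.000j on G[0,3]
L2: Y=0.000-0.06955j on G[3,0]
R11: Y=0.5848+0.000j on G[4,2]
R12: Y=0.008929+0.000j on G[1,3]
V1: row V0−V1=2.36, i_V1 at 0,1
V2: row V2−V3=3.68, i_V2 at 2,3
solve → V1=-2.360+0.000j, V2=2.542-1.404j, V3=-1.138-1.404j, V4=2.804-1.404j
aux → i_V1=-0.1383+0.05516j, i_V2=0.3033+0.06039j

0.001135-0.0006268j A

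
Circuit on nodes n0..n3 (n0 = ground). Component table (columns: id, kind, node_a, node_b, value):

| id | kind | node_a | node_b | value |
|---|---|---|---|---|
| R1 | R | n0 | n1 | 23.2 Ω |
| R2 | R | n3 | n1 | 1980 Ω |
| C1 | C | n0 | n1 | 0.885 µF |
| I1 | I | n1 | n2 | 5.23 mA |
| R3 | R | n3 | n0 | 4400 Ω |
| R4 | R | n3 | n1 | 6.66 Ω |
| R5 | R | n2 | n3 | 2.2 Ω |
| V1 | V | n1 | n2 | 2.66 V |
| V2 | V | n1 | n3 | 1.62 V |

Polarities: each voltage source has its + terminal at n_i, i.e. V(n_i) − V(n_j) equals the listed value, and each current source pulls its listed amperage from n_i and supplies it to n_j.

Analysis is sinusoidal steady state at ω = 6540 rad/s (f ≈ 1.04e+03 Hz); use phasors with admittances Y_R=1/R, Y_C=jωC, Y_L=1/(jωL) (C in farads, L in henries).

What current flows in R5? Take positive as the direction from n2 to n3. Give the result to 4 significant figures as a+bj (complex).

-0.4727+0.000j A

Apply KCL at each of the 3 non-ground nodes and solve the resulting linear system.
Node n1: branches {R1, R2, C1, I1, R4, V1, V2} → V_1 = 0.008348-0.001115j
Node n2: branches {I1, R5, V1} → V_2 = -2.652-0.001115j
Node n3: branches {R2, R3, R4, R5, V2} → V_3 = -1.612-0.001115j
Source currents: i(V1)=-0.4780+0.000j, i(V2)=0.2283-2.534e-07j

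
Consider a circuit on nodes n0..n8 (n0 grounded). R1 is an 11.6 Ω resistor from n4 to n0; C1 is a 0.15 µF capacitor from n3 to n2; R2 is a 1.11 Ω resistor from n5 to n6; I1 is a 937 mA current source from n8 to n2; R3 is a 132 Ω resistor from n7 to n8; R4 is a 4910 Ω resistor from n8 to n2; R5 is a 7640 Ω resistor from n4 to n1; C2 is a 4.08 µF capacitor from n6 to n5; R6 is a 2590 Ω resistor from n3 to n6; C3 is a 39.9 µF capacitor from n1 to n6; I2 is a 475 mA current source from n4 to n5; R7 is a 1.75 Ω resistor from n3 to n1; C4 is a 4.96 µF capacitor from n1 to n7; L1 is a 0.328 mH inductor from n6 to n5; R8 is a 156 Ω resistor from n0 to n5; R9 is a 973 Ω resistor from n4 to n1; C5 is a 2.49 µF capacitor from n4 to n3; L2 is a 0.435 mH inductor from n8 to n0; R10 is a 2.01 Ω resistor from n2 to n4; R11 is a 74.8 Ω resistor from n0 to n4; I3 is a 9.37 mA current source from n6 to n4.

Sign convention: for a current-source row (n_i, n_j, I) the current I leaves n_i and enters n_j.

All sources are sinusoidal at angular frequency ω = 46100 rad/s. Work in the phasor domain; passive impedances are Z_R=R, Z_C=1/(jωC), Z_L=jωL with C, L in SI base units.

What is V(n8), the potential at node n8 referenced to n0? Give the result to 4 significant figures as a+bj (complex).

-2.170-17.24j V

Element admittances at ω=46100 rad/s:
  Y(R1) = 0.08621+0.000j S between n4,n0
  Y(C1) = 0.000+0.006915j S between n3,n2
  Y(R2) = 0.9009+0.000j S between n5,n6
  I1: injects 0.937 A into n2 (from n8)
  Y(R3) = 0.007576+0.000j S between n7,n8
  Y(R4) = 0.0002037+0.000j S between n8,n2
  Y(R5) = 0.0001309+0.000j S between n4,n1
  Y(C2) = 0.000+0.1881j S between n6,n5
  Y(R6) = 0.0003861+0.000j S between n3,n6
  Y(C3) = 0.000+1.839j S between n1,n6
  I2: injects 0.475 A into n5 (from n4)
  Y(R7) = 0.5714+0.000j S between n3,n1
  Y(C4) = 0.000+0.2287j S between n1,n7
  Y(L1) = 0.000-0.06613j S between n6,n5
  Y(R8) = 0.006410+0.000j S between n0,n5
  Y(R9) = 0.001028+0.000j S between n4,n1
  Y(C5) = 0.000+0.1148j S between n4,n3
  Y(L2) = 0.000-0.04987j S between n8,n0
  Y(R10) = 0.4975+0.000j S between n2,n4
  Y(R11) = 0.01337+0.000j S between n0,n4
  I3: injects 0.00937 A into n4 (from n6)
Assemble and solve the 8×8 MNA system:
  V(n1)=8.150-3.723j  V(n2)=9.996-0.8712j  V(n3)=7.564-3.590j  V(n4)=8.079-0.8307j  V(n5)=8.626-3.980j  V(n6)=8.164-3.946j  V(n7)=7.692-3.396j  V(n8)=-2.170-17.24j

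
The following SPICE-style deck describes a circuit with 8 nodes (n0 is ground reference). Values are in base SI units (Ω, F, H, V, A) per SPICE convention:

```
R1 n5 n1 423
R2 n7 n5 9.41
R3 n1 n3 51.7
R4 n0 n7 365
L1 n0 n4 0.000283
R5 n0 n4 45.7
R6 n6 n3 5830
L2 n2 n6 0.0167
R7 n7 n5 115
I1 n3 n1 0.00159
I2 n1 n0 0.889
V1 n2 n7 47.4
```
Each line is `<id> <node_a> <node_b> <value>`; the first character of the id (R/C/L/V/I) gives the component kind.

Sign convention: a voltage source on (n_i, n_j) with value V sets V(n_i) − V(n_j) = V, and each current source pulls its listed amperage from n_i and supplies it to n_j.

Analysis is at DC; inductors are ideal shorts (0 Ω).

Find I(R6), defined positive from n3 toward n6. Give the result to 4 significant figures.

MNA unknowns: 7 node voltages V₁..V_7 plus 3 source currents (L1, L2, V1)
R1: Y=0.002364 on G[5,1]
R2: Y=0.1063 on G[7,5]
R3: Y=0.01934 on G[1,3]
R4: Y=0.002740 on G[0,7]
L1: row V0−V4=0, i_L1 at 0,4
R5: Y=0.02188 on G[0,4]
R6: Y=0.0001715 on G[6,3]
L2: row V2−V6=0, i_L2 at 2,6
R7: Y=0.008696 on G[7,5]
I1: z[3]−=0.00159, z[1]+=0.00159
I2: z[1]−=0.889, z[0]+=0.889
V1: row V2−V7=47.4, i_V1 at 2,7
solve → V1=-678.8, V2=-277.1, V3=-675.3, V4=0.000, V5=-331.6, V6=-277.1, V7=-324.5
aux → i_L1=0.000, i_L2=0.06831, i_V1=-0.06831

-0.06831 A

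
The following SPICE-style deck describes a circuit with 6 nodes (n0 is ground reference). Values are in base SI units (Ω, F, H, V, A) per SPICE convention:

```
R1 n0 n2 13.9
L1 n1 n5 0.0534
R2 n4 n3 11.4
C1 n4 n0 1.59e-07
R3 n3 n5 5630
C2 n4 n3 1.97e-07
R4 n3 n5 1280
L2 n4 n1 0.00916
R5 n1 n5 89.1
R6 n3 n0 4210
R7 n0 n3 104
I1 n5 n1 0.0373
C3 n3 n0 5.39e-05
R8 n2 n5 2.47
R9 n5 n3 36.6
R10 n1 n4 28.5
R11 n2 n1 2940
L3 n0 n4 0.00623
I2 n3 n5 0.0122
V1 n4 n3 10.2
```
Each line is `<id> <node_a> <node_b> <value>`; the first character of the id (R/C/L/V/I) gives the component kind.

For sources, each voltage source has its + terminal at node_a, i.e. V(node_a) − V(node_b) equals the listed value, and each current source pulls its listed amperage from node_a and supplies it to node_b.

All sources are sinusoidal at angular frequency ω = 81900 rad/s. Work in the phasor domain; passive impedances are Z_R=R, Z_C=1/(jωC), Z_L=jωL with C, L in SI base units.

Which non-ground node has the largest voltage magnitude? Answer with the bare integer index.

4

Element admittances at ω=81900 rad/s:
  Y(R1) = 0.07194+0.000j S between n0,n2
  Y(L1) = 0.000-0.0002287j S between n1,n5
  Y(R2) = 0.08772+0.000j S between n4,n3
  Y(C1) = 0.000+0.01302j S between n4,n0
  Y(R3) = 0.0001776+0.000j S between n3,n5
  Y(C2) = 0.000+0.01613j S between n4,n3
  Y(R4) = 0.0007813+0.000j S between n3,n5
  Y(L2) = 0.000-0.001333j S between n4,n1
  Y(R5) = 0.01122+0.000j S between n1,n5
  Y(R6) = 0.0002375+0.000j S between n3,n0
  Y(R7) = 0.009615+0.000j S between n0,n3
  I1: injects 0.0373 A into n1 (from n5)
  Y(C3) = 0.000+4.414j S between n3,n0
  Y(R8) = 0.4049+0.000j S between n2,n5
  Y(R9) = 0.02732+0.000j S between n5,n3
  Y(R10) = 0.03509+0.000j S between n1,n4
  Y(R11) = 0.0003401+0.000j S between n2,n1
  Y(L3) = 0.000-0.001960j S between n0,n4
  I2: injects 0.0122 A into n5 (from n3)
  V1: constraint V(n4)−V(n3) = 10.2
Assemble and solve the 6×6 MNA system:
  V(n1)=8.633-0.001491j  V(n2)=0.6252-0.01295j  V(n3)=-0.02531+0.01011j  V(n4)=10.17+0.01011j  V(n5)=0.7295-0.01526j
  i(V1)=-0.9488-0.2755j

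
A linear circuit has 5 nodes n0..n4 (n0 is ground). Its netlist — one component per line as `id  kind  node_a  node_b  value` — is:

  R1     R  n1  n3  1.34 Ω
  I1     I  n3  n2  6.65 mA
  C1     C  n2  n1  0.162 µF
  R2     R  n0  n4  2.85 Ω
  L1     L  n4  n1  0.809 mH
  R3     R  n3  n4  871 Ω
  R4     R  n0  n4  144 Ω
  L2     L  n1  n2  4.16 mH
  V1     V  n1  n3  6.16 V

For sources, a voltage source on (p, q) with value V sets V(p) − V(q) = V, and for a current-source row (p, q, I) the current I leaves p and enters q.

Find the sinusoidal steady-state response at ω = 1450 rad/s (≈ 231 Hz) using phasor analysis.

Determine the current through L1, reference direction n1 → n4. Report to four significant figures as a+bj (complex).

MNA unknowns: 4 node voltages V₁..V_4 plus 1 source current (V1)
R1: Y=0.7463+0.000j on G[1,3]
I1: z[3]−=0.00665, z[2]+=0.00665
C1: Y=0.000+0.0002349j on G[2,1]
R2: Y=0.3509+0.000j on G[0,4]
L1: Y=0.000-0.8525j on G[4,1]
R3: Y=0.001148+0.000j on G[3,4]
R4: Y=0.006944+0.000j on G[0,4]
L2: Y=0.000-0.1658j on G[1,2]
V1: row V1−V3=6.16, i_V1 at 1,3
solve → V1=1.117e-05+0.008296j, V2=1.117e-05+0.04847j, V3=-6.160+0.008296j, V4=0.000+0.000j
aux → i_V1=-4.597+9.525e-06j

0.007072-9.525e-06j A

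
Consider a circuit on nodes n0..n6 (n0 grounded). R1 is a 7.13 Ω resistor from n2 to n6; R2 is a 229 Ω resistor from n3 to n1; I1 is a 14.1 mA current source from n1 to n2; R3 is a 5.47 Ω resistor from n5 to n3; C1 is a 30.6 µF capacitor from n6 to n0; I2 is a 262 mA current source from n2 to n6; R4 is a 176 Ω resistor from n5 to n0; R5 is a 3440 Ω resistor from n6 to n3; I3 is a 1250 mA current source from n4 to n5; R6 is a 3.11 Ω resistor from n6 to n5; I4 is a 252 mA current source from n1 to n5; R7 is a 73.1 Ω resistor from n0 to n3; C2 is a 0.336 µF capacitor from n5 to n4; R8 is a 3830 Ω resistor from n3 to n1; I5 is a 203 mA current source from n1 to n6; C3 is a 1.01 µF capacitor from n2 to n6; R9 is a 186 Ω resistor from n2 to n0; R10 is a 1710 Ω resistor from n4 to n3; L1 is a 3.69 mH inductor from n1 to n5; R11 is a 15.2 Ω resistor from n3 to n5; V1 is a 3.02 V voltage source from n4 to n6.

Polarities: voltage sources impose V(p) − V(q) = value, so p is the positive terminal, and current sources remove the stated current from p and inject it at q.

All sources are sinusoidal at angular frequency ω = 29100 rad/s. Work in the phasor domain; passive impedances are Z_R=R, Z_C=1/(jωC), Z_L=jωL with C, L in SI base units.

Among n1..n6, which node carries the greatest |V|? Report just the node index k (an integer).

1

Element admittances at ω=29100 rad/s:
  Y(R1) = 0.1403+0.000j S between n2,n6
  Y(R2) = 0.004367+0.000j S between n3,n1
  I1: injects 0.0141 A into n2 (from n1)
  Y(R3) = 0.1828+0.000j S between n5,n3
  Y(C1) = 0.000+0.8905j S between n6,n0
  I2: injects 0.262 A into n6 (from n2)
  Y(R4) = 0.005682+0.000j S between n5,n0
  Y(R5) = 0.0002907+0.000j S between n6,n3
  I3: injects 1.25 A into n5 (from n4)
  Y(R6) = 0.3215+0.000j S between n6,n5
  I4: injects 0.252 A into n5 (from n1)
  Y(R7) = 0.01368+0.000j S between n0,n3
  Y(C2) = 0.000+0.009778j S between n5,n4
  Y(R8) = 0.0002611+0.000j S between n3,n1
  I5: injects 0.203 A into n6 (from n1)
  Y(C3) = 0.000+0.02939j S between n2,n6
  Y(R9) = 0.005376+0.000j S between n2,n0
  Y(R10) = 0.0005848+0.000j S between n4,n3
  Y(L1) = 0.000-0.009313j S between n1,n5
  Y(R11) = 0.06579+0.000j S between n3,n5
  V1: constraint V(n4)−V(n6) = 3.02
Assemble and solve the 7×7 MNA system:
  V(n1)=-16.84-40.66j  V(n2)=-1.629+0.3773j  V(n3)=2.553-0.6325j  V(n4)=3.027+0.04888j  V(n5)=3.056+0.07543j  V(n6)=0.006958+0.04888j
  i(V1)=-1.251-0.0001142j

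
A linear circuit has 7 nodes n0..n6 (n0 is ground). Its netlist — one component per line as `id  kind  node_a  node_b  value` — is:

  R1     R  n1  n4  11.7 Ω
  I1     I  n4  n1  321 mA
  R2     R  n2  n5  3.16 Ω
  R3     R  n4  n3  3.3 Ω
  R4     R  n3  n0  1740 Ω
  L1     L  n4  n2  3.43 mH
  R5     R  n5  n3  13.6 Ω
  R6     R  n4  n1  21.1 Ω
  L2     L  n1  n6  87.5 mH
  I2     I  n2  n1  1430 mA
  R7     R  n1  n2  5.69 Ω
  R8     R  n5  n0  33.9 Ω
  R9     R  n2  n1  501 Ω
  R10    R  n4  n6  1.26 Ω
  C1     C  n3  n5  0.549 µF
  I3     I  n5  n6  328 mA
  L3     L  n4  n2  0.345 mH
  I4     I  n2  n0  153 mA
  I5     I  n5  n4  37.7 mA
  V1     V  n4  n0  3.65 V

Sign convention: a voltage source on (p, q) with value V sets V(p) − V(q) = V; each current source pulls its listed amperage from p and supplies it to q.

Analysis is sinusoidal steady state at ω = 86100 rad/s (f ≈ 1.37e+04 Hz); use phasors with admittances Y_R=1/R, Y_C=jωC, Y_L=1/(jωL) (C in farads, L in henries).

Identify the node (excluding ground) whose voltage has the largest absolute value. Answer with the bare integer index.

MNA unknowns: 6 node voltages V₁..V_6 plus 1 source current (V1)
R1: Y=0.08547+0.000j on G[1,4]
I1: z[4]−=0.321, z[1]+=0.321
R2: Y=0.3165+0.000j on G[2,5]
R3: Y=0.3030+0.000j on G[4,3]
R4: Y=0.0005747+0.000j on G[3,0]
L1: Y=0.000-0.003386j on G[4,2]
R5: Y=0.07353+0.000j on G[5,3]
R6: Y=0.04739+0.000j on G[4,1]
L2: Y=0.000-0.0001327j on G[1,6]
I2: z[2]−=1.43, z[1]+=1.43
R7: Y=0.1757+0.000j on G[1,2]
R8: Y=0.02950+0.000j on G[5,0]
R9: Y=0.001996+0.000j on G[2,1]
R10: Y=0.7937+0.000j on G[4,6]
C1: Y=0.000+0.04727j on G[3,5]
I3: z[5]−=0.328, z[6]+=0.328
L3: Y=0.000-0.03366j on G[4,2]
I4: z[2]−=0.153, z[0]+=0.153
I5: z[5]−=0.0377, z[4]+=0.0377
V1: row V4−V0=3.65, i_V1 at 4,0
solve → V1=5.699-0.3560j, V2=-2.620-0.6233j, V3=2.401-0.6049j, V4=3.650+0.000j, V5=-2.364-0.03932j, V6=4.063-0.0002736j
aux → i_V1=-0.08465+0.001507j

1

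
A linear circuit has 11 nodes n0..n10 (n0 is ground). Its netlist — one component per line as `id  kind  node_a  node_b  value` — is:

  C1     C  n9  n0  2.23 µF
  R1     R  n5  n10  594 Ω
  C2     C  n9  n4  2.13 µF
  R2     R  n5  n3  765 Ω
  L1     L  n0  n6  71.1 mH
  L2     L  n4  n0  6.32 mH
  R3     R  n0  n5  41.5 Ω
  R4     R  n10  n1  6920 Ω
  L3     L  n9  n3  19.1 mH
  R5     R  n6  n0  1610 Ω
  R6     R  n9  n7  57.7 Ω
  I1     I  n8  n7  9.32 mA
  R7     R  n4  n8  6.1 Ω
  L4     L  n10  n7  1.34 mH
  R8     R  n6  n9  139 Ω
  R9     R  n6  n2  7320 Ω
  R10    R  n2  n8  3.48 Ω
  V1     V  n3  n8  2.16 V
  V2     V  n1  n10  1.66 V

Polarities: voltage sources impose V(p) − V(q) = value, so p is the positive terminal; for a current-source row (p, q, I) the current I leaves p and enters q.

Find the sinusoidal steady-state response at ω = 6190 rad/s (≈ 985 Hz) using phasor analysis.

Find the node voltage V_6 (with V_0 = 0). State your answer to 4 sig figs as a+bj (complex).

-0.7060-0.9816j V

Apply KCL at each of the 10 non-ground nodes and solve the resulting linear system.
Node n1: branches {R4, V2} → V_1 = 1.163-0.7797j
Node n2: branches {R9, R10} → V_2 = -0.6992-0.2641j
Node n3: branches {R2, L3, V1} → V_3 = 1.461-0.2637j
Node n4: branches {C2, L2, R7} → V_4 = -0.6004-0.3957j
Node n5: branches {R1, R2, R3} → V_5 = 0.03959-0.06119j
Node n6: branches {L1, R5, R8, R9} → V_6 = -0.7060-0.9816j
Node n7: branches {R6, I1, L4} → V_7 = -0.4872-0.7872j
Node n8: branches {I1, R7, R10, V1} → V_8 = -0.6992-0.2637j
Node n9: branches {C1, C2, L3, R6, R8} → V_9 = -1.077-0.8570j
Node n10: branches {R1, R4, L4, V2} → V_10 = -0.4972-0.7797j
Source currents: i(V1)=-0.006875+0.02173j, i(V2)=-0.0002399+0.000j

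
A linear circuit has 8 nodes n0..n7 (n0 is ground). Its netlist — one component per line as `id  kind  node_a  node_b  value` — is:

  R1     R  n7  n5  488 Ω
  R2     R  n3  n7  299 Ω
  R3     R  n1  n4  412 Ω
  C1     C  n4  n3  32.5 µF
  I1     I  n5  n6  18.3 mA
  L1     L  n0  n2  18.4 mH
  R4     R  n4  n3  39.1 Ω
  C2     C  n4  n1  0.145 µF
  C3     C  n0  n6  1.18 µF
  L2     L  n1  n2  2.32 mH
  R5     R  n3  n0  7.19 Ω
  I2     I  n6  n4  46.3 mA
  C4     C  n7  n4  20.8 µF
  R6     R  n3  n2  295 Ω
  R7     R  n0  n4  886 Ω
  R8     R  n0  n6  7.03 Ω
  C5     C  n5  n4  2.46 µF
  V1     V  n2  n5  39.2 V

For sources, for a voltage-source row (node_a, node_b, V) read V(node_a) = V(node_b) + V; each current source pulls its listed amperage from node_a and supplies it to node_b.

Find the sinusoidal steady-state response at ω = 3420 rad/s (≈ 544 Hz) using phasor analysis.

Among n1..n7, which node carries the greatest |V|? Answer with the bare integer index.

Apply KCL at each of the 7 non-ground nodes and solve the resulting linear system.
Node n1: branches {R3, C2, L2} → V_1 = -14.76+21.85j
Node n2: branches {L1, L2, R6, V1} → V_2 = -15.15+21.59j
Node n3: branches {R2, C1, R4, R5, R6} → V_3 = -2.220-1.729j
Node n4: branches {R3, C1, R4, C2, I2, C4, R7, C5} → V_4 = -5.533-0.1932j
Node n5: branches {R1, I1, C5, V1} → V_5 = -54.35+21.59j
Node n6: branches {I1, C3, I2, R8} → V_6 = -0.1967+0.005580j
Node n7: branches {R1, R2, C4} → V_7 = -5.076+1.092j
Source currents: i(V1)=-0.2659-0.3687j

5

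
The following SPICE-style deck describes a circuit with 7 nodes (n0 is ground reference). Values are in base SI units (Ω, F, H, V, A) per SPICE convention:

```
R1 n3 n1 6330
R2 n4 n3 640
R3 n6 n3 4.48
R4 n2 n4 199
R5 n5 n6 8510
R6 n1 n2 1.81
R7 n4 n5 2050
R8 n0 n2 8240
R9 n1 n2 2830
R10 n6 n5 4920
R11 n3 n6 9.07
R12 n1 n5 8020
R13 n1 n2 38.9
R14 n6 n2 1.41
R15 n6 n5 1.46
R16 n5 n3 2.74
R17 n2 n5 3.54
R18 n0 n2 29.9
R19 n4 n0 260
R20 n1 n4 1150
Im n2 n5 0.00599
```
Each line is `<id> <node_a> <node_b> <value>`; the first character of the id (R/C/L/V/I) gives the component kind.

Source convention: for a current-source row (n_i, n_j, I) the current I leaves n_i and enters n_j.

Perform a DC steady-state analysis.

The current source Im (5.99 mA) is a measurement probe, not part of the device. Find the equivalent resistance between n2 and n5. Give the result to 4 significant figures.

R_eq = 1.487 Ω

Apply KCL at each of the 6 non-ground nodes and solve the resulting linear system.
Node n1: branches {R1, R6, R9, R12, R13, R20} → V_1 = -0.0001317
Node n2: branches {R4, R6, R8, R9, R13, R14, R17, R18, Im} → V_2 = -0.0001375
Node n3: branches {R1, R2, R3, R11, R16} → V_3 = 0.006832
Node n4: branches {R2, R4, R7, R19, R20} → V_4 = 0.001200
Node n5: branches {R5, R7, R10, R12, R15, R16, R17, Im} → V_5 = 0.008770
Node n6: branches {R3, R5, R10, R11, R14, R15} → V_6 = 0.004740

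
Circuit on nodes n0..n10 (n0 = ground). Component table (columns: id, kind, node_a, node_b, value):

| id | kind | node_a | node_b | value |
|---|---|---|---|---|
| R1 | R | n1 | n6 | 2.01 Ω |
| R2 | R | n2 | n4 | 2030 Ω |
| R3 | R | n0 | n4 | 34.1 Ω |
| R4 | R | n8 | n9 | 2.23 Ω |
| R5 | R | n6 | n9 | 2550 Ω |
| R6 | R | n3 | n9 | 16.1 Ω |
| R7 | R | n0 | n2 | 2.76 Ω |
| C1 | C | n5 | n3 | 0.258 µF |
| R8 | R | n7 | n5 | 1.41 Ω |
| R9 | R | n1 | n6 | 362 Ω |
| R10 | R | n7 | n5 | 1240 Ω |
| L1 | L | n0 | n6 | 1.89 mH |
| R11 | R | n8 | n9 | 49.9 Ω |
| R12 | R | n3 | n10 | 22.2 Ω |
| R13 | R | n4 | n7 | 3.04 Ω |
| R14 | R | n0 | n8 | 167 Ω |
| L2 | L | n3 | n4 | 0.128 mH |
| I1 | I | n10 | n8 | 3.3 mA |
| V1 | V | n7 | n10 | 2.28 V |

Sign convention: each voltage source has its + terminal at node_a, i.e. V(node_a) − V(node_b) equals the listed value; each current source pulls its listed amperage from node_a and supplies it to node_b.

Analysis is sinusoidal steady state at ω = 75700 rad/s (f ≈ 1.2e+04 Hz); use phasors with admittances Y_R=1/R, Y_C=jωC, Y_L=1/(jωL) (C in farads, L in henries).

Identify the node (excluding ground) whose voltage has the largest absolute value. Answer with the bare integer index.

10

MNA unknowns: 10 node voltages V₁..V_10 plus 1 source current (V1)
R1: Y=0.4975+0.000j on G[1,6]
R2: Y=0.0004926+0.000j on G[2,4]
R3: Y=0.02933+0.000j on G[0,4]
R4: Y=0.4484+0.000j on G[8,9]
R5: Y=0.0003922+0.000j on G[6,9]
R6: Y=0.06211+0.000j on G[3,9]
R7: Y=0.3623+0.000j on G[0,2]
C1: Y=0.000+0.01953j on G[5,3]
R8: Y=0.7092+0.000j on G[7,5]
R9: Y=0.002762+0.000j on G[1,6]
R10: Y=0.0008065+0.000j on G[7,5]
L1: Y=0.000-0.006989j on G[0,6]
R11: Y=0.02004+0.000j on G[8,9]
R12: Y=0.04505+0.000j on G[3,10]
R13: Y=0.3289+0.000j on G[4,7]
R14: Y=0.005988+0.000j on G[0,8]
L2: Y=0.000-0.1032j on G[3,4]
I1: z[10]−=0.0033, z[8]+=0.0033
V1: row V7−V10=2.28, i_V1 at 7,10
solve → V1=0.03147-0.01856j, V2=8.461e-05+0.0001660j, V3=-0.3824-0.6381j, V4=0.06231+0.1223j, V5=0.3234-0.02559j, V6=0.03147-0.01856j, V7=0.3065-0.006172j, V8=-0.2886-0.5721j, V9=-0.2994-0.5794j, V10=-1.973-0.006172j
aux → i_V1=-0.06837+0.02847j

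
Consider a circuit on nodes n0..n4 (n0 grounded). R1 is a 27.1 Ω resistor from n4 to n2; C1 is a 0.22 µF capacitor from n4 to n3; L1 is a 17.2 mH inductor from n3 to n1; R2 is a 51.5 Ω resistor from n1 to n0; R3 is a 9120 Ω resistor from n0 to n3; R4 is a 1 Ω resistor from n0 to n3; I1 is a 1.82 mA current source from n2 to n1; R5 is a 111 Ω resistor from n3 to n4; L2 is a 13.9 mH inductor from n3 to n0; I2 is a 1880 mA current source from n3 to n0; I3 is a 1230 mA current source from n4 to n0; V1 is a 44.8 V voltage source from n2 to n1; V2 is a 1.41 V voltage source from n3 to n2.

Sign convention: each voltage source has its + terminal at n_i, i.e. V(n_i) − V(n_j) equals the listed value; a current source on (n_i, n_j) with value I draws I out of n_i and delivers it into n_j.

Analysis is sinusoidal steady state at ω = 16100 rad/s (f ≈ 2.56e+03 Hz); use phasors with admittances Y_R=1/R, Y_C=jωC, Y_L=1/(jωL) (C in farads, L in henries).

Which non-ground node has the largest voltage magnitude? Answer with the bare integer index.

MNA unknowns: 4 node voltages V₁..V_4 plus 2 source currents (V1, V2)
R1: Y=0.03690+0.000j on G[4,2]
C1: Y=0.000+0.003542j on G[4,3]
L1: Y=0.000-0.003611j on G[3,1]
R2: Y=0.01942+0.000j on G[1,0]
R3: Y=0.0001096+0.000j on G[0,3]
R4: Y=1.000+0.000j on G[0,3]
I1: z[2]−=0.00182, z[1]+=0.00182
R5: Y=0.009009+0.000j on G[3,4]
L2: Y=0.000-0.004468j on G[3,0]
I2: z[3]−=1.88, z[0]+=1.88
I3: z[4]−=1.23, z[0]+=1.23
V1: row V2−V1=44.8, i_V1 at 2,1
V2: row V3−V2=1.41, i_V2 at 3,2
solve → V1=-48.38-0.009512j, V2=-3.580-0.009512j, V3=-2.170-0.009512j, V4=-29.93+2.132j
aux → i_V1=-0.9412+0.1667j, i_V2=0.03290+0.08766j

1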